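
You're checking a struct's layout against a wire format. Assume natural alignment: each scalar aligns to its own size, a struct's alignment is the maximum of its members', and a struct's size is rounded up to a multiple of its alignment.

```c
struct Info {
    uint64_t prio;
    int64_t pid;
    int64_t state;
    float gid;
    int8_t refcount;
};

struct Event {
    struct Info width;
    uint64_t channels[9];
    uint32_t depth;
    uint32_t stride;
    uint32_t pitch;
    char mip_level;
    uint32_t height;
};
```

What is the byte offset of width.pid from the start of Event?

Info: prio at 0 (size 8, align 8) → ends 8; pid at 8 (size 8, align 8) → ends 16; state at 16 (size 8, align 8) → ends 24; gid at 24 (size 4, align 4) → ends 28; refcount at 28 (size 1, align 1) → ends 29; tail pad 3 to reach multiple of 8; total 32 bytes, alignment 8
width at 0 (size 32, align 8) → ends 32
within Info: pid at 8
0 + 8 = 8

8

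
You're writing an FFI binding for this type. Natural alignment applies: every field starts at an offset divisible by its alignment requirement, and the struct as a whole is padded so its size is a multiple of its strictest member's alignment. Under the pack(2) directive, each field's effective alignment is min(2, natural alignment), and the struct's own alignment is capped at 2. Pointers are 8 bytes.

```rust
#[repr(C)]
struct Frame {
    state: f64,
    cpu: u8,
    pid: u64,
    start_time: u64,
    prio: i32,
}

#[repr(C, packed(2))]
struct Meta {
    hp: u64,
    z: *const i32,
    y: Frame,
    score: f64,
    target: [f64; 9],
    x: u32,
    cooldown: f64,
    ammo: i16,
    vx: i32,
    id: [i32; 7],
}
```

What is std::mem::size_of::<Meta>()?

182 bytes

Frame: 0..8  state  (8B, 8-aligned); 8..9  cpu  (1B, 1-aligned); 9..16  -- padding (7B); 16..24  pid  (8B, 8-aligned); 24..32  start_time  (8B, 8-aligned); 32..36  prio  (4B, 4-aligned); 36..40  -- tail padding (4B); sizeof = 40, alignof = 8
0..8  hp  (8B, 2-aligned)
8..16  z  (8B, 2-aligned)
16..56  y  (40B, 2-aligned)
56..64  score  (8B, 2-aligned)
64..136  target  (72B, 2-aligned)
136..140  x  (4B, 2-aligned)
140..148  cooldown  (8B, 2-aligned)
148..150  ammo  (2B, 2-aligned)
150..154  vx  (4B, 2-aligned)
154..182  id  (28B, 2-aligned)
sizeof = 182, alignof = 2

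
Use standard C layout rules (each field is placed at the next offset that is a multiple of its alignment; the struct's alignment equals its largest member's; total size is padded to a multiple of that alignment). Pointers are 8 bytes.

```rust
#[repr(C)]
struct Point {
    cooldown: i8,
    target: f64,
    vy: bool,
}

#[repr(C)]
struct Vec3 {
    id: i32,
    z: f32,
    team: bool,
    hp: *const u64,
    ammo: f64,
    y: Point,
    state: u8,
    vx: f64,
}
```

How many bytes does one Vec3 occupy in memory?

72

Point: 0..1  cooldown  (1B, 1-aligned); 1..8  -- padding (7B); 8..16  target  (8B, 8-aligned); 16..17  vy  (1B, 1-aligned); 17..24  -- tail padding (7B); sizeof = 24, alignof = 8
0..4  id  (4B, 4-aligned)
4..8  z  (4B, 4-aligned)
8..9  team  (1B, 1-aligned)
9..16  -- padding (7B)
16..24  hp  (8B, 8-aligned)
24..32  ammo  (8B, 8-aligned)
32..56  y  (24B, 8-aligned)
56..57  state  (1B, 1-aligned)
57..64  -- padding (7B)
64..72  vx  (8B, 8-aligned)
sizeof = 72, alignof = 8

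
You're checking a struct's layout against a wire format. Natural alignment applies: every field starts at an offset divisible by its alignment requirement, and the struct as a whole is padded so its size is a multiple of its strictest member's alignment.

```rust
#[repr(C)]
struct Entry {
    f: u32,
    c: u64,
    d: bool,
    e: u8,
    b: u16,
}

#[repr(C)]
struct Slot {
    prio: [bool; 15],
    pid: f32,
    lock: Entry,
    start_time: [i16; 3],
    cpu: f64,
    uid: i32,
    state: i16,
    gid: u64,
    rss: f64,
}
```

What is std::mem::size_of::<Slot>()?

88 bytes

Entry: @0: f [4B, align 4] → 4; +4 pad (align 8); @8: c [8B, align 8] → 16; @16: d [1B, align 1] → 17; @17: e [1B, align 1] → 18; @18: b [2B, align 2] → 20; +4 tail pad (align 8); size 24, align 8
@0: prio [15B, align 1] → 15
+1 pad (align 4)
@16: pid [4B, align 4] → 20
+4 pad (align 8)
@24: lock [24B, align 8] → 48
@48: start_time [6B, align 2] → 54
+2 pad (align 8)
@56: cpu [8B, align 8] → 64
@64: uid [4B, align 4] → 68
@68: state [2B, align 2] → 70
+2 pad (align 8)
@72: gid [8B, align 8] → 80
@80: rss [8B, align 8] → 88
size 88, align 8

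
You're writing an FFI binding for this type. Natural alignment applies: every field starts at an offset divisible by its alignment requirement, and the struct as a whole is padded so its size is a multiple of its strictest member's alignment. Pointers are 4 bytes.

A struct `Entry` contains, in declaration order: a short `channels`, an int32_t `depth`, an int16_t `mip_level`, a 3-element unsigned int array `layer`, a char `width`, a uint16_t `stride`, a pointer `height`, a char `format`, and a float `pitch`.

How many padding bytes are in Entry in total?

0..2  channels  (2B, 2-aligned)
2..4  -- padding (2B)
4..8  depth  (4B, 4-aligned)
8..10  mip_level  (2B, 2-aligned)
10..12  -- padding (2B)
12..24  layer  (12B, 4-aligned)
24..25  width  (1B, 1-aligned)
25..26  -- padding (1B)
26..28  stride  (2B, 2-aligned)
28..32  height  (4B, 4-aligned)
32..33  format  (1B, 1-aligned)
33..36  -- padding (3B)
36..40  pitch  (4B, 4-aligned)
sizeof = 40, alignof = 4
data bytes 32, size 40 → padding 8

8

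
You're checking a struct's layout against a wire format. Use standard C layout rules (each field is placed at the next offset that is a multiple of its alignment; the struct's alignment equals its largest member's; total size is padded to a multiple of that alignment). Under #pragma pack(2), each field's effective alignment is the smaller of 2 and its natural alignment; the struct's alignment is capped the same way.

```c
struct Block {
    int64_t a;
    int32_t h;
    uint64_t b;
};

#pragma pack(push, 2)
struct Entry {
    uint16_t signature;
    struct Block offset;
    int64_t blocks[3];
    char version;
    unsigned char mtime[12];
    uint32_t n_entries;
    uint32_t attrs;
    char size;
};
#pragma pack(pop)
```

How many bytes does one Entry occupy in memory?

Block: @0: a [8B, align 8] → 8; @8: h [4B, align 4] → 12; +4 pad (align 8); @16: b [8B, align 8] → 24; size 24, align 8
@0: signature [2B, align 2] → 2
@2: offset [24B, align 2] → 26
@26: blocks [24B, align 2] → 50
@50: version [1B, align 1] → 51
@51: mtime [12B, align 1] → 63
+1 pad (align 2)
@64: n_entries [4B, align 2] → 68
@68: attrs [4B, align 2] → 72
@72: size [1B, align 1] → 73
+1 tail pad (align 2)
size 74, align 2

74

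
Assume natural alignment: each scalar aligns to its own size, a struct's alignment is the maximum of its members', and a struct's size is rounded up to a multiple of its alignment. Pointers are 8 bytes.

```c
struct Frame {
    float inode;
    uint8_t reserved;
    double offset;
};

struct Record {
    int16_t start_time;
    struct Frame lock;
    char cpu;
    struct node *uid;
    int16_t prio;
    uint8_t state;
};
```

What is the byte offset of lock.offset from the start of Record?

Frame: 0..4  inode  (4B, 4-aligned); 4..5  reserved  (1B, 1-aligned); 5..8  -- padding (3B); 8..16  offset  (8B, 8-aligned); sizeof = 16, alignof = 8
0..2  start_time  (2B, 2-aligned)
2..8  -- padding (6B)
8..24  lock  (16B, 8-aligned)
within Frame: offset at 8
8 + 8 = 16

16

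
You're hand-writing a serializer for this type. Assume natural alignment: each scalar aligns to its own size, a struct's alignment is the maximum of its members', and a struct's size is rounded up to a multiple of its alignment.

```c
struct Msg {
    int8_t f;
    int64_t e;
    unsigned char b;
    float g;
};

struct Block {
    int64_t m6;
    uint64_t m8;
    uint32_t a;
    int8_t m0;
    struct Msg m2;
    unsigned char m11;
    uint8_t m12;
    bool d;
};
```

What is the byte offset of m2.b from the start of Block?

Msg: @0: f [1B, align 1] → 1; +7 pad (align 8); @8: e [8B, align 8] → 16; @16: b [1B, align 1] → 17; +3 pad (align 4); @20: g [4B, align 4] → 24; size 24, align 8
@0: m6 [8B, align 8] → 8
@8: m8 [8B, align 8] → 16
@16: a [4B, align 4] → 20
@20: m0 [1B, align 1] → 21
+3 pad (align 8)
@24: m2 [24B, align 8] → 48
within Msg: b at 16
24 + 16 = 40

40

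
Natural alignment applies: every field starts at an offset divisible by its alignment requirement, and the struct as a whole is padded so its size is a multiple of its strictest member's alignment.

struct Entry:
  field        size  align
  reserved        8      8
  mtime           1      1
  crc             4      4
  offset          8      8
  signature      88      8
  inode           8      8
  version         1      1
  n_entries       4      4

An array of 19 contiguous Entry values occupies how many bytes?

2432

reserved at 0 (size 8, align 8) → ends 8
mtime at 8 (size 1, align 1) → ends 9
pad 3 to align 4 for crc
crc at 12 (size 4, align 4) → ends 16
offset at 16 (size 8, align 8) → ends 24
signature at 24 (size 88, align 8) → ends 112
inode at 112 (size 8, align 8) → ends 120
version at 120 (size 1, align 1) → ends 121
pad 3 to align 4 for n_entries
n_entries at 124 (size 4, align 4) → ends 128
total 128 bytes, alignment 8
array of 19: 19 × 128 = 2432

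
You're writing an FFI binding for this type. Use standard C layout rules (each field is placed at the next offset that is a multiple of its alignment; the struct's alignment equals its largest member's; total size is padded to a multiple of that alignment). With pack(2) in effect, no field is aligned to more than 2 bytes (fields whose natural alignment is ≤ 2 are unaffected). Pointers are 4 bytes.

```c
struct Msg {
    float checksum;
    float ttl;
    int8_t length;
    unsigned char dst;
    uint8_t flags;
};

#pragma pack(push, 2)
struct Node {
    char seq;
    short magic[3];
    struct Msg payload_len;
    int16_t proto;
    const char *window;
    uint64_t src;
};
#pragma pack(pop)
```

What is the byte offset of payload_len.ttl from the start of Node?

Msg: @0: checksum [4B, align 4] → 4; @4: ttl [4B, align 4] → 8; @8: length [1B, align 1] → 9; @9: dst [1B, align 1] → 10; @10: flags [1B, align 1] → 11; +1 tail pad (align 4); size 12, align 4
@0: seq [1B, align 1] → 1
+1 pad (align 2)
@2: magic [6B, align 2] → 8
@8: payload_len [12B, align 2] → 20
within Msg: ttl at 4
8 + 4 = 12

12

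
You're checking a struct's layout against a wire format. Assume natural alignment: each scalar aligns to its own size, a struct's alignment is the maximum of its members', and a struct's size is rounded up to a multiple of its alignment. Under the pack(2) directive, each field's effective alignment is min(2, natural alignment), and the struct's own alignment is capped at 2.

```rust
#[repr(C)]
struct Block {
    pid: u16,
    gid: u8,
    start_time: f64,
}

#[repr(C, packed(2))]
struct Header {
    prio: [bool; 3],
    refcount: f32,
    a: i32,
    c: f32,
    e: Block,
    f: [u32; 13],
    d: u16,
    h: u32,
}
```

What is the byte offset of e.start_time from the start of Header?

24

Block: @0: pid [2B, align 2] → 2; @2: gid [1B, align 1] → 3; +5 pad (align 8); @8: start_time [8B, align 8] → 16; size 16, align 8
@0: prio [3B, align 1] → 3
+1 pad (align 2)
@4: refcount [4B, align 2] → 8
@8: a [4B, align 2] → 12
@12: c [4B, align 2] → 16
@16: e [16B, align 2] → 32
within Block: start_time at 8
16 + 8 = 24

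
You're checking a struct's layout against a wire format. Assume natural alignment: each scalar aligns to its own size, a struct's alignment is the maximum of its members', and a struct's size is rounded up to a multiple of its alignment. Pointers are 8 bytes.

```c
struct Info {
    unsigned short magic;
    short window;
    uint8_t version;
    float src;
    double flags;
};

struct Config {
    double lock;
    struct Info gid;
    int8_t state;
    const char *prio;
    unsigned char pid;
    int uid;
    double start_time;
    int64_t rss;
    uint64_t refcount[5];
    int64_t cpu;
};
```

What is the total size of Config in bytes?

120 bytes

Info: @0: magic [2B, align 2] → 2; @2: window [2B, align 2] → 4; @4: version [1B, align 1] → 5; +3 pad (align 4); @8: src [4B, align 4] → 12; +4 pad (align 8); @16: flags [8B, align 8] → 24; size 24, align 8
@0: lock [8B, align 8] → 8
@8: gid [24B, align 8] → 32
@32: state [1B, align 1] → 33
+7 pad (align 8)
@40: prio [8B, align 8] → 48
@48: pid [1B, align 1] → 49
+3 pad (align 4)
@52: uid [4B, align 4] → 56
@56: start_time [8B, align 8] → 64
@64: rss [8B, align 8] → 72
@72: refcount [40B, align 8] → 112
@112: cpu [8B, align 8] → 120
size 120, align 8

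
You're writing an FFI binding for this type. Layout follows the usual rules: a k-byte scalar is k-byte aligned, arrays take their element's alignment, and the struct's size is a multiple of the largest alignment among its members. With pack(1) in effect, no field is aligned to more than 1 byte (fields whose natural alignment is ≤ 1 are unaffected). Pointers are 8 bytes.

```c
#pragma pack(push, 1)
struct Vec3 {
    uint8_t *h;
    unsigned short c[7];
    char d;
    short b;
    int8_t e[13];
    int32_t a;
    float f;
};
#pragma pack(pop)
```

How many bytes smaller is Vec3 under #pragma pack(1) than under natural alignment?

2

natural layout:
  @0: h [8B, align 8] → 8
  @8: c [14B, align 2] → 22
  @22: d [1B, align 1] → 23
  +1 pad (align 2)
  @24: b [2B, align 2] → 26
  @26: e [13B, align 1] → 39
  +1 pad (align 4)
  @40: a [4B, align 4] → 44
  @44: f [4B, align 4] → 48
  size 48, align 8
packed(1) layout:
  @0: h [8B, align 1] → 8
  @8: c [14B, align 1] → 22
  @22: d [1B, align 1] → 23
  @23: b [2B, align 1] → 25
  @25: e [13B, align 1] → 38
  @38: a [4B, align 1] → 42
  @42: f [4B, align 1] → 46
  size 46, align 1
48 − 46 = 2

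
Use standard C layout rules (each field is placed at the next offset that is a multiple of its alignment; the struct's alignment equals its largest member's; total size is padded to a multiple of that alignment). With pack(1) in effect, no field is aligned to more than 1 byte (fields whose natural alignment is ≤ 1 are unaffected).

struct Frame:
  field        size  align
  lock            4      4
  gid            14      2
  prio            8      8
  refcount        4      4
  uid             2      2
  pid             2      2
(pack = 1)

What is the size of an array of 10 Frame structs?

340

@0: lock [4B, align 1] → 4
@4: gid [14B, align 1] → 18
@18: prio [8B, align 1] → 26
@26: refcount [4B, align 1] → 30
@30: uid [2B, align 1] → 32
@32: pid [2B, align 1] → 34
size 34, align 1
array of 10: 10 × 34 = 340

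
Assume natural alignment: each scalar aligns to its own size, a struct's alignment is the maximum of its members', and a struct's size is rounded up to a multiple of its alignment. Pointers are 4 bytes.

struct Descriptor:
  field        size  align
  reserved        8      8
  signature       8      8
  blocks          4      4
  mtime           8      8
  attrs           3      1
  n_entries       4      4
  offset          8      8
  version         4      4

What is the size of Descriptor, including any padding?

@0: reserved [8B, align 8] → 8
@8: signature [8B, align 8] → 16
@16: blocks [4B, align 4] → 20
+4 pad (align 8)
@24: mtime [8B, align 8] → 32
@32: attrs [3B, align 1] → 35
+1 pad (align 4)
@36: n_entries [4B, align 4] → 40
@40: offset [8B, align 8] → 48
@48: version [4B, align 4] → 52
+4 tail pad (align 8)
size 56, align 8

56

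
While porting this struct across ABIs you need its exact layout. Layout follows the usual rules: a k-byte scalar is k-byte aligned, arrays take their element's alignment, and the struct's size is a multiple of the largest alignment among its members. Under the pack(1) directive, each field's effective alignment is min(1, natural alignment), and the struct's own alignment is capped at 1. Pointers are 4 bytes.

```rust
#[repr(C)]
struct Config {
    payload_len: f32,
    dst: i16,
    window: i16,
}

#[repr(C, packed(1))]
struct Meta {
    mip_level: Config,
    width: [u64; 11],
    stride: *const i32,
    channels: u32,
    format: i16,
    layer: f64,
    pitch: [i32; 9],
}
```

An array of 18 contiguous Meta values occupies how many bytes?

2700

Config: payload_len at 0 (size 4, align 4) → ends 4; dst at 4 (size 2, align 2) → ends 6; window at 6 (size 2, align 2) → ends 8; total 8 bytes, alignment 4
mip_level at 0 (size 8, align 1) → ends 8
width at 8 (size 88, align 1) → ends 96
stride at 96 (size 4, align 1) → ends 100
channels at 100 (size 4, align 1) → ends 104
format at 104 (size 2, align 1) → ends 106
layer at 106 (size 8, align 1) → ends 114
pitch at 114 (size 36, align 1) → ends 150
total 150 bytes, alignment 1
array of 18: 18 × 150 = 2700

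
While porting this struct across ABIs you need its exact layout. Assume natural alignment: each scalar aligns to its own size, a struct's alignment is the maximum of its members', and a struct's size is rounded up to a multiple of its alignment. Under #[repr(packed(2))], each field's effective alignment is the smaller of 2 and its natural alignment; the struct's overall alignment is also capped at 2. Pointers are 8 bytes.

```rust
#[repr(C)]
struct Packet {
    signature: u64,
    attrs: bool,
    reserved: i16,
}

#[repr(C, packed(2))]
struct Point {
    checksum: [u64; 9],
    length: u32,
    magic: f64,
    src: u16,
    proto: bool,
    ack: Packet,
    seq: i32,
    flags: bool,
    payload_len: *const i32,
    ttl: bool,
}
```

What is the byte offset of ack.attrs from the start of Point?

Packet: @0: signature [8B, align 8] → 8; @8: attrs [1B, align 1] → 9; +1 pad (align 2); @10: reserved [2B, align 2] → 12; +4 tail pad (align 8); size 16, align 8
@0: checksum [72B, align 2] → 72
@72: length [4B, align 2] → 76
@76: magic [8B, align 2] → 84
@84: src [2B, align 2] → 86
@86: proto [1B, align 1] → 87
+1 pad (align 2)
@88: ack [16B, align 2] → 104
within Packet: attrs at 8
88 + 8 = 96

96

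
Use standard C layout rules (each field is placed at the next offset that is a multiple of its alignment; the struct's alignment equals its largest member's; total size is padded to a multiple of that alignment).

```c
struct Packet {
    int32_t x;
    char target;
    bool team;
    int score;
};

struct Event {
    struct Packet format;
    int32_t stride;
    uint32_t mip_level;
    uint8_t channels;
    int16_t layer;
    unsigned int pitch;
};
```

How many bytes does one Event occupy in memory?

Packet: x at 0 (size 4, align 4) → ends 4; target at 4 (size 1, align 1) → ends 5; team at 5 (size 1, align 1) → ends 6; pad 2 to align 4 for score; score at 8 (size 4, align 4) → ends 12; total 12 bytes, alignment 4
format at 0 (size 12, align 4) → ends 12
stride at 12 (size 4, align 4) → ends 16
mip_level at 16 (size 4, align 4) → ends 20
channels at 20 (size 1, align 1) → ends 21
pad 1 to align 2 for layer
layer at 22 (size 2, align 2) → ends 24
pitch at 24 (size 4, align 4) → ends 28
total 28 bytes, alignment 4

28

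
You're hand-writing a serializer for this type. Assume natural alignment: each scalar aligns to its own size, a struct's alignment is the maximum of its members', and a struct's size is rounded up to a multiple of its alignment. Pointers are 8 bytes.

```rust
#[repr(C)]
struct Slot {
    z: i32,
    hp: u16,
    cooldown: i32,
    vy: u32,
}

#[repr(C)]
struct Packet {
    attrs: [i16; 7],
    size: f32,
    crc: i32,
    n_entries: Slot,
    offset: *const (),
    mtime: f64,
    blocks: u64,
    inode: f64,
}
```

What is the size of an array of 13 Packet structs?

Slot: z at 0 (size 4, align 4) → ends 4; hp at 4 (size 2, align 2) → ends 6; pad 2 to align 4 for cooldown; cooldown at 8 (size 4, align 4) → ends 12; vy at 12 (size 4, align 4) → ends 16; total 16 bytes, alignment 4
attrs at 0 (size 14, align 2) → ends 14
pad 2 to align 4 for size
size at 16 (size 4, align 4) → ends 20
crc at 20 (size 4, align 4) → ends 24
n_entries at 24 (size 16, align 4) → ends 40
offset at 40 (size 8, align 8) → ends 48
mtime at 48 (size 8, align 8) → ends 56
blocks at 56 (size 8, align 8) → ends 64
inode at 64 (size 8, align 8) → ends 72
total 72 bytes, alignment 8
array of 13: 13 × 72 = 936

936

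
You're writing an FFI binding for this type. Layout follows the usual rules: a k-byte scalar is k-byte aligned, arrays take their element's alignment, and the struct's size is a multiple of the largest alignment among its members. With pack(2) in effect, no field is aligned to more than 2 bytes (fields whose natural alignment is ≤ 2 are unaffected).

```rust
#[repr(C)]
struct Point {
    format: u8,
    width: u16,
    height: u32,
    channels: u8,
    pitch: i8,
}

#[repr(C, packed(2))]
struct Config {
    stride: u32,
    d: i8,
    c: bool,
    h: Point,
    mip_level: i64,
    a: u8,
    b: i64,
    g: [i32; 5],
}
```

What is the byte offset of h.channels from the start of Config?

Point: format at 0 (size 1, align 1) → ends 1; pad 1 to align 2 for width; width at 2 (size 2, align 2) → ends 4; height at 4 (size 4, align 4) → ends 8; channels at 8 (size 1, align 1) → ends 9; pitch at 9 (size 1, align 1) → ends 10; tail pad 2 to reach multiple of 4; total 12 bytes, alignment 4
stride at 0 (size 4, align 2) → ends 4
d at 4 (size 1, align 1) → ends 5
c at 5 (size 1, align 1) → ends 6
h at 6 (size 12, align 2) → ends 18
within Point: channels at 8
6 + 8 = 14

14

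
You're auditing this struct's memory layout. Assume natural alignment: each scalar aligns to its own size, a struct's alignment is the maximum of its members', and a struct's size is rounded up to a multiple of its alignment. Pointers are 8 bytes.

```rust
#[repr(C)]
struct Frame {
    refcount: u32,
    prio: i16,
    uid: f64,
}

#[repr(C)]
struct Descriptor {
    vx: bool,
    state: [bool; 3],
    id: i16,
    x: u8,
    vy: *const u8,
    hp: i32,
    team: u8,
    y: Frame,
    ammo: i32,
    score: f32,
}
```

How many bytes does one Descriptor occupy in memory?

Frame: 0..4  refcount  (4B, 4-aligned); 4..6  prio  (2B, 2-aligned); 6..8  -- padding (2B); 8..16  uid  (8B, 8-aligned); sizeof = 16, alignof = 8
0..1  vx  (1B, 1-aligned)
1..4  state  (3B, 1-aligned)
4..6  id  (2B, 2-aligned)
6..7  x  (1B, 1-aligned)
7..8  -- padding (1B)
8..16  vy  (8B, 8-aligned)
16..20  hp  (4B, 4-aligned)
20..21  team  (1B, 1-aligned)
21..24  -- padding (3B)
24..40  y  (16B, 8-aligned)
40..44  ammo  (4B, 4-aligned)
44..48  score  (4B, 4-aligned)
sizeof = 48, alignof = 8

48 bytes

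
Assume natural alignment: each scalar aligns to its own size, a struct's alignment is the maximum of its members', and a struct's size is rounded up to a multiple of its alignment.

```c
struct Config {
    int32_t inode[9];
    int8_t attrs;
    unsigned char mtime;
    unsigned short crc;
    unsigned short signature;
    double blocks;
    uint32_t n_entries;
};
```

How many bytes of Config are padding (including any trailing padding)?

10

@0: inode [36B, align 4] → 36
@36: attrs [1B, align 1] → 37
@37: mtime [1B, align 1] → 38
@38: crc [2B, align 2] → 40
@40: signature [2B, align 2] → 42
+6 pad (align 8)
@48: blocks [8B, align 8] → 56
@56: n_entries [4B, align 4] → 60
+4 tail pad (align 8)
size 64, align 8
data bytes 54, size 64 → padding 10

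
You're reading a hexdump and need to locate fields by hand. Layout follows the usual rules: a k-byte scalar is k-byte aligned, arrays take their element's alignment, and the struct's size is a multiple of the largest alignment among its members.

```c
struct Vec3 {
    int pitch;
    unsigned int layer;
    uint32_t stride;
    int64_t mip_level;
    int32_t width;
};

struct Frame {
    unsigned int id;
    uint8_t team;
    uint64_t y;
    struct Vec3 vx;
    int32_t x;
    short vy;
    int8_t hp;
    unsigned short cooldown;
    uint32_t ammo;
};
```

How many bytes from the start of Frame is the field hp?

Vec3: @0: pitch [4B, align 4] → 4; @4: layer [4B, align 4] → 8; @8: stride [4B, align 4] → 12; +4 pad (align 8); @16: mip_level [8B, align 8] → 24; @24: width [4B, align 4] → 28; +4 tail pad (align 8); size 32, align 8
@0: id [4B, align 4] → 4
@4: team [1B, align 1] → 5
+3 pad (align 8)
@8: y [8B, align 8] → 16
@16: vx [32B, align 8] → 48
@48: x [4B, align 4] → 52
@52: vy [2B, align 2] → 54
@54: hp [1B, align 1] → 55

54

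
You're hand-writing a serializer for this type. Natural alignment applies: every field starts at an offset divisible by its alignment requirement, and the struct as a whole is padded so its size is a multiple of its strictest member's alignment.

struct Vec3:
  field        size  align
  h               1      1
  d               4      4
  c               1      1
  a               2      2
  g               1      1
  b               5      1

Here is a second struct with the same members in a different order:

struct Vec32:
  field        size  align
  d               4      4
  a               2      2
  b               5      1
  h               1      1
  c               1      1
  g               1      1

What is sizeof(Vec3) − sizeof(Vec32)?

@0: h [1B, align 1] → 1
+3 pad (align 4)
@4: d [4B, align 4] → 8
@8: c [1B, align 1] → 9
+1 pad (align 2)
@10: a [2B, align 2] → 12
@12: g [1B, align 1] → 13
@13: b [5B, align 1] → 18
+2 tail pad (align 4)
size 20, align 4
— Vec32 —
@0: d [4B, align 4] → 4
@4: a [2B, align 2] → 6
@6: b [5B, align 1] → 11
@11: h [1B, align 1] → 12
@12: c [1B, align 1] → 13
@13: g [1B, align 1] → 14
+2 tail pad (align 4)
size 16, align 4
20 − 16 = 4

4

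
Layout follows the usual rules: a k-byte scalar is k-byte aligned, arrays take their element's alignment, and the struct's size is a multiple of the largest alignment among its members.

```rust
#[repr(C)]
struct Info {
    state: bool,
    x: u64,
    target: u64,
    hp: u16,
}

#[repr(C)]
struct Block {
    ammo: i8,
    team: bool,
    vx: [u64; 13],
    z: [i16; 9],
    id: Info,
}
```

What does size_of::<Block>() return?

Info: state at 0 (size 1, align 1) → ends 1; pad 7 to align 8 for x; x at 8 (size 8, align 8) → ends 16; target at 16 (size 8, align 8) → ends 24; hp at 24 (size 2, align 2) → ends 26; tail pad 6 to reach multiple of 8; total 32 bytes, alignment 8
ammo at 0 (size 1, align 1) → ends 1
team at 1 (size 1, align 1) → ends 2
pad 6 to align 8 for vx
vx at 8 (size 104, align 8) → ends 112
z at 112 (size 18, align 2) → ends 130
pad 6 to align 8 for id
id at 136 (size 32, align 8) → ends 168
total 168 bytes, alignment 8

168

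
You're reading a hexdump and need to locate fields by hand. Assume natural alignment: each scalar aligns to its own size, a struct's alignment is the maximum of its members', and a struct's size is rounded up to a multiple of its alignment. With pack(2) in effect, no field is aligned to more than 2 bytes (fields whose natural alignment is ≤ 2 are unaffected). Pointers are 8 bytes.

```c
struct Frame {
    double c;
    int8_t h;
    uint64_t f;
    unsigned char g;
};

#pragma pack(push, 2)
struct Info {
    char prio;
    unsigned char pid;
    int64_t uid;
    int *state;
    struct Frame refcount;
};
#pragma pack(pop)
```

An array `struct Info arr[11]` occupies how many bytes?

550

Frame: c at 0 (size 8, align 8) → ends 8; h at 8 (size 1, align 1) → ends 9; pad 7 to align 8 for f; f at 16 (size 8, align 8) → ends 24; g at 24 (size 1, align 1) → ends 25; tail pad 7 to reach multiple of 8; total 32 bytes, alignment 8
prio at 0 (size 1, align 1) → ends 1
pid at 1 (size 1, align 1) → ends 2
uid at 2 (size 8, align 2) → ends 10
state at 10 (size 8, align 2) → ends 18
refcount at 18 (size 32, align 2) → ends 50
total 50 bytes, alignment 2
array of 11: 11 × 50 = 550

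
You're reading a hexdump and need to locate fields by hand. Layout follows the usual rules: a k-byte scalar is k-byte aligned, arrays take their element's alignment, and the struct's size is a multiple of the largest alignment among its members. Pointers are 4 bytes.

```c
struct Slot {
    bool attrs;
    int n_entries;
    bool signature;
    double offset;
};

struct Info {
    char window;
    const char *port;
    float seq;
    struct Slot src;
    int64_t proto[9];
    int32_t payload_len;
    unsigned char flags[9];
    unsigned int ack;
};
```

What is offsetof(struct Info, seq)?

Slot: attrs at 0 (size 1, align 1) → ends 1; pad 3 to align 4 for n_entries; n_entries at 4 (size 4, align 4) → ends 8; signature at 8 (size 1, align 1) → ends 9; pad 7 to align 8 for offset; offset at 16 (size 8, align 8) → ends 24; total 24 bytes, alignment 8
window at 0 (size 1, align 1) → ends 1
pad 3 to align 4 for port
port at 4 (size 4, align 4) → ends 8
seq at 8 (size 4, align 4) → ends 12

8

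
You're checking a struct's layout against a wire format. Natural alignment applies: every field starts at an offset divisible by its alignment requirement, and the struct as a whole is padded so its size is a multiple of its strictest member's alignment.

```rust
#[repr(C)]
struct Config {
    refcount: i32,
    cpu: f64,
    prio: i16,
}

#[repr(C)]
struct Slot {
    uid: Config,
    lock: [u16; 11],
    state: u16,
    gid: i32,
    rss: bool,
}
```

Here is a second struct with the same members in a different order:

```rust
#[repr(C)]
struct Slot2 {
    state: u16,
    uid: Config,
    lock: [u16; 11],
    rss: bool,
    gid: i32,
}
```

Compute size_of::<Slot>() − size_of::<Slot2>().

Config: refcount at 0 (size 4, align 4) → ends 4; pad 4 to align 8 for cpu; cpu at 8 (size 8, align 8) → ends 16; prio at 16 (size 2, align 2) → ends 18; tail pad 6 to reach multiple of 8; total 24 bytes, alignment 8
uid at 0 (size 24, align 8) → ends 24
lock at 24 (size 22, align 2) → ends 46
state at 46 (size 2, align 2) → ends 48
gid at 48 (size 4, align 4) → ends 52
rss at 52 (size 1, align 1) → ends 53
tail pad 3 to reach multiple of 8
total 56 bytes, alignment 8
— Slot2 —
state at 0 (size 2, align 2) → ends 2
pad 6 to align 8 for uid
uid at 8 (size 24, align 8) → ends 32
lock at 32 (size 22, align 2) → ends 54
rss at 54 (size 1, align 1) → ends 55
pad 1 to align 4 for gid
gid at 56 (size 4, align 4) → ends 60
tail pad 4 to reach multiple of 8
total 64 bytes, alignment 8
56 − 64 = -8

-8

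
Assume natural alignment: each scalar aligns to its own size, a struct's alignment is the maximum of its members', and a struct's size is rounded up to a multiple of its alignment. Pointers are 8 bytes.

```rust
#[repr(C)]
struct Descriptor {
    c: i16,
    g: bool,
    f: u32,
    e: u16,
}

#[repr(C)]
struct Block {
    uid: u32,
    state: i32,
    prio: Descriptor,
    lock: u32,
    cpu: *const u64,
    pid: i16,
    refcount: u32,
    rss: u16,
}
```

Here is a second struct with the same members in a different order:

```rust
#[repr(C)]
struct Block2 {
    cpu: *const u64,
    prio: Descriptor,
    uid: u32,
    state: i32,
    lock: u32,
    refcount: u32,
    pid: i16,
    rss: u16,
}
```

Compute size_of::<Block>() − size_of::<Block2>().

Descriptor: c at 0 (size 2, align 2) → ends 2; g at 2 (size 1, align 1) → ends 3; pad 1 to align 4 for f; f at 4 (size 4, align 4) → ends 8; e at 8 (size 2, align 2) → ends 10; tail pad 2 to reach multiple of 4; total 12 bytes, alignment 4
uid at 0 (size 4, align 4) → ends 4
state at 4 (size 4, align 4) → ends 8
prio at 8 (size 12, align 4) → ends 20
lock at 20 (size 4, align 4) → ends 24
cpu at 24 (size 8, align 8) → ends 32
pid at 32 (size 2, align 2) → ends 34
pad 2 to align 4 for refcount
refcount at 36 (size 4, align 4) → ends 40
rss at 40 (size 2, align 2) → ends 42
tail pad 6 to reach multiple of 8
total 48 bytes, alignment 8
— Block2 —
cpu at 0 (size 8, align 8) → ends 8
prio at 8 (size 12, align 4) → ends 20
uid at 20 (size 4, align 4) → ends 24
state at 24 (size 4, align 4) → ends 28
lock at 28 (size 4, align 4) → ends 32
refcount at 32 (size 4, align 4) → ends 36
pid at 36 (size 2, align 2) → ends 38
rss at 38 (size 2, align 2) → ends 40
total 40 bytes, alignment 8
48 − 40 = 8

8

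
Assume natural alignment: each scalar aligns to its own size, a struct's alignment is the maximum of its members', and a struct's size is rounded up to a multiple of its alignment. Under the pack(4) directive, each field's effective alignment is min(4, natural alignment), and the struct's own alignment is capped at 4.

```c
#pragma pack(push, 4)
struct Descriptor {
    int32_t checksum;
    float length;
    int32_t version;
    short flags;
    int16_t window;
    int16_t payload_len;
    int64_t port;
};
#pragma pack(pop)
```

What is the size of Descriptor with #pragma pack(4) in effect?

checksum at 0 (size 4, align 4) → ends 4
length at 4 (size 4, align 4) → ends 8
version at 8 (size 4, align 4) → ends 12
flags at 12 (size 2, align 2) → ends 14
window at 14 (size 2, align 2) → ends 16
payload_len at 16 (size 2, align 2) → ends 18
pad 2 to align 4 for port
port at 20 (size 8, align 4) → ends 28
total 28 bytes, alignment 4

28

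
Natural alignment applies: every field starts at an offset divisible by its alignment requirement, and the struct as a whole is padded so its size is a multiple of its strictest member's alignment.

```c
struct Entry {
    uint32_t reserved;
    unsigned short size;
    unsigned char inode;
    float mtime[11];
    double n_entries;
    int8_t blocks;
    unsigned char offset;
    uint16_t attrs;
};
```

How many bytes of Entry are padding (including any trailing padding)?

9

0..4  reserved  (4B, 4-aligned)
4..6  size  (2B, 2-aligned)
6..7  inode  (1B, 1-aligned)
7..8  -- padding (1B)
8..52  mtime  (44B, 4-aligned)
52..56  -- padding (4B)
56..64  n_entries  (8B, 8-aligned)
64..65  blocks  (1B, 1-aligned)
65..66  offset  (1B, 1-aligned)
66..68  attrs  (2B, 2-aligned)
68..72  -- tail padding (4B)
sizeof = 72, alignof = 8
data bytes 63, size 72 → padding 9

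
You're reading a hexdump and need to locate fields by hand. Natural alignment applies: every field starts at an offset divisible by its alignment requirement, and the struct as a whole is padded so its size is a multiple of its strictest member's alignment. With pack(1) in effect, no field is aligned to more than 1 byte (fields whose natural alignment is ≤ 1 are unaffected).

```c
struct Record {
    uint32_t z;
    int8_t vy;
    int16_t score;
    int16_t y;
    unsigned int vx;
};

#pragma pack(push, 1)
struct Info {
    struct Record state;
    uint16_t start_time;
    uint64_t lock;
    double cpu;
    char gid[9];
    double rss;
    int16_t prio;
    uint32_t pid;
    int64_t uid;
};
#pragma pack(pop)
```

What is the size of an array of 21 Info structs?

1365

Record: z at 0 (size 4, align 4) → ends 4; vy at 4 (size 1, align 1) → ends 5; pad 1 to align 2 for score; score at 6 (size 2, align 2) → ends 8; y at 8 (size 2, align 2) → ends 10; pad 2 to align 4 for vx; vx at 12 (size 4, align 4) → ends 16; total 16 bytes, alignment 4
state at 0 (size 16, align 1) → ends 16
start_time at 16 (size 2, align 1) → ends 18
lock at 18 (size 8, align 1) → ends 26
cpu at 26 (size 8, align 1) → ends 34
gid at 34 (size 9, align 1) → ends 43
rss at 43 (size 8, align 1) → ends 51
prio at 51 (size 2, align 1) → ends 53
pid at 53 (size 4, align 1) → ends 57
uid at 57 (size 8, align 1) → ends 65
total 65 bytes, alignment 1
array of 21: 21 × 65 = 1365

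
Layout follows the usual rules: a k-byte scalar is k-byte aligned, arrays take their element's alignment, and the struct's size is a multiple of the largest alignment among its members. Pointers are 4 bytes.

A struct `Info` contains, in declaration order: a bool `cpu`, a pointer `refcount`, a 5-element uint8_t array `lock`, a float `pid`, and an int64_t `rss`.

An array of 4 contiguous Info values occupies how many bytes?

@0: cpu [1B, align 1] → 1
+3 pad (align 4)
@4: refcount [4B, align 4] → 8
@8: lock [5B, align 1] → 13
+3 pad (align 4)
@16: pid [4B, align 4] → 20
+4 pad (align 8)
@24: rss [8B, align 8] → 32
size 32, align 8
array of 4: 4 × 32 = 128

128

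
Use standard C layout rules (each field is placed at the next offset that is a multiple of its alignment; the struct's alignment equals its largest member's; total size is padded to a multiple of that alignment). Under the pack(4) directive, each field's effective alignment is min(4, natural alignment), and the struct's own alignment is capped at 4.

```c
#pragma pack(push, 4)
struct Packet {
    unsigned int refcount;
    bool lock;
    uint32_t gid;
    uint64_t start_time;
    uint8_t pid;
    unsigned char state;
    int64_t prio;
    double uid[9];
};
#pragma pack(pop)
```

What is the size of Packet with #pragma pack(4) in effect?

104

refcount at 0 (size 4, align 4) → ends 4
lock at 4 (size 1, align 1) → ends 5
pad 3 to align 4 for gid
gid at 8 (size 4, align 4) → ends 12
start_time at 12 (size 8, align 4) → ends 20
pid at 20 (size 1, align 1) → ends 21
state at 21 (size 1, align 1) → ends 22
pad 2 to align 4 for prio
prio at 24 (size 8, align 4) → ends 32
uid at 32 (size 72, align 4) → ends 104
total 104 bytes, alignment 4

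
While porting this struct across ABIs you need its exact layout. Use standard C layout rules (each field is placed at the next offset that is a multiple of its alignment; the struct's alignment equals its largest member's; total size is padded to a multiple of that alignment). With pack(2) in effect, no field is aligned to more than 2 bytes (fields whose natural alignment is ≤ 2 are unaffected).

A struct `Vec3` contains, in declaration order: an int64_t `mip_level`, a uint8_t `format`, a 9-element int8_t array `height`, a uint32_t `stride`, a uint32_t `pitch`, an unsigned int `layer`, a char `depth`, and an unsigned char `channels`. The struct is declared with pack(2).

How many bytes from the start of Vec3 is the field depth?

30

@0: mip_level [8B, align 2] → 8
@8: format [1B, align 1] → 9
@9: height [9B, align 1] → 18
@18: stride [4B, align 2] → 22
@22: pitch [4B, align 2] → 26
@26: layer [4B, align 2] → 30
@30: depth [1B, align 1] → 31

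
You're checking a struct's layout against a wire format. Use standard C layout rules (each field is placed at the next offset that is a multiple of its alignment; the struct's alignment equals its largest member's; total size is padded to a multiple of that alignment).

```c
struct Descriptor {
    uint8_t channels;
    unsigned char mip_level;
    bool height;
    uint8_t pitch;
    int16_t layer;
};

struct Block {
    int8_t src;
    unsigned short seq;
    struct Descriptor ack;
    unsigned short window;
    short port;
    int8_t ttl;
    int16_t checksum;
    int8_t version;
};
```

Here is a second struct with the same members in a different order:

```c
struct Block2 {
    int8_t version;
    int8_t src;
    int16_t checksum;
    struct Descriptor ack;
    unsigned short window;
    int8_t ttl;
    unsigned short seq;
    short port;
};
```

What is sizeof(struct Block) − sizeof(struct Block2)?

Descriptor: channels at 0 (size 1, align 1) → ends 1; mip_level at 1 (size 1, align 1) → ends 2; height at 2 (size 1, align 1) → ends 3; pitch at 3 (size 1, align 1) → ends 4; layer at 4 (size 2, align 2) → ends 6; total 6 bytes, alignment 2
src at 0 (size 1, align 1) → ends 1
pad 1 to align 2 for seq
seq at 2 (size 2, align 2) → ends 4
ack at 4 (size 6, align 2) → ends 10
window at 10 (size 2, align 2) → ends 12
port at 12 (size 2, align 2) → ends 14
ttl at 14 (size 1, align 1) → ends 15
pad 1 to align 2 for checksum
checksum at 16 (size 2, align 2) → ends 18
version at 18 (size 1, align 1) → ends 19
tail pad 1 to reach multiple of 2
total 20 bytes, alignment 2
— Block2 —
version at 0 (size 1, align 1) → ends 1
src at 1 (size 1, align 1) → ends 2
checksum at 2 (size 2, align 2) → ends 4
ack at 4 (size 6, align 2) → ends 10
window at 10 (size 2, align 2) → ends 12
ttl at 12 (size 1, align 1) → ends 13
pad 1 to align 2 for seq
seq at 14 (size 2, align 2) → ends 16
port at 16 (size 2, align 2) → ends 18
total 18 bytes, alignment 2
20 − 18 = 2

2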